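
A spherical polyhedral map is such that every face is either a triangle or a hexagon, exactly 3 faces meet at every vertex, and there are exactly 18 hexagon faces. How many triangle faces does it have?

Let x be the number of triangles; then F = 18 + x.
Edge–face incidences: 2E = 6·18 + 3·x = 108 + 3x.
Every vertex has degree 3, so 3V = 2E.
Euler: V − E + F = 2 ⇒ (2E)/3 − E + (18 + x) = 2.
Multiply by 6: 2·(2E) − 3·(2E) + 6·(18 + x) = 12, i.e. 108 + 6x − (108 + 3x) = 12.
Collecting terms: 3x = 12, so x = 4.
Then 2E = 108 + 3·4 = 120, so E = 60, V = 2E/3 = 40, F = 18 + 4 = 22.

4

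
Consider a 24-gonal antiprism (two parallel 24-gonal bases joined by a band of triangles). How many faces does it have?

An antiprism on an n-gon has two n-gon caps and 2n triangles: V = 2·24 = 48, E = 4·24 = 96, F = 2·24 + 2 = 50.

50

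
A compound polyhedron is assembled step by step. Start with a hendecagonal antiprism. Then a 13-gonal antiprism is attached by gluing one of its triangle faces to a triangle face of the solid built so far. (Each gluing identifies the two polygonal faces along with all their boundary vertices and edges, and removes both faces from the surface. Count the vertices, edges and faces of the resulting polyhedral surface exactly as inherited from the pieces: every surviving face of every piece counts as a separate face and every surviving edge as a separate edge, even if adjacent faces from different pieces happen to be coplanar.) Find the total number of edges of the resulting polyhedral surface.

93

A hendecagonal antiprism: V=22, E=44, F=24.
Attach a 13-gonal antiprism (V=26, E=52, F=28) along a 3-gon: merge 3 vertices and 3 edges, delete both glued faces → V=45, E=93, F=50.
Check: V − E + F = 45 − 93 + 50 = 2.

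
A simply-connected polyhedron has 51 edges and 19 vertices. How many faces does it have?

34

Here V − E + F = 2.
F = 2 − V + E = 2 − 19 + 51 = 34.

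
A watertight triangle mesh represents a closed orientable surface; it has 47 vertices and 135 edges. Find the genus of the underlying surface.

Every face is a triangle and each edge borders two faces, so 3F = 2·135, giving F = 90.
χ = V − E + F = 47 − 135 + 90 = 2.
For a closed orientable surface χ = 2 − 2g, so g = (2 − (2))/2 = 0.

0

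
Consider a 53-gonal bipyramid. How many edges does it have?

159

A bipyramid over an n-gon has 2n triangular faces and n + 2 vertices: V = 53 + 2 = 55, E = 3·53 = 159, F = 2·53 = 106.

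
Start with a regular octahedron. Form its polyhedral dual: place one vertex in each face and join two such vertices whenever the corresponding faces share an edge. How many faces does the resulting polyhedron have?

The base solid has V = 6, E = 12, F = 8.
The dual swaps V and F and preserves E: V′ = F = 8, E′ = E = 12, F′ = V = 6.

6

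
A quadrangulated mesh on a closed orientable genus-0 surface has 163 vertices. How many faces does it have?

χ = 2 − 2·0 = 2, and every face is a square so 4F = 2E.
V − E + F = 2 with E = 4F/2 gives 163 − (4/2 − 1)·F = 2, so F = 161 and E = 322.

161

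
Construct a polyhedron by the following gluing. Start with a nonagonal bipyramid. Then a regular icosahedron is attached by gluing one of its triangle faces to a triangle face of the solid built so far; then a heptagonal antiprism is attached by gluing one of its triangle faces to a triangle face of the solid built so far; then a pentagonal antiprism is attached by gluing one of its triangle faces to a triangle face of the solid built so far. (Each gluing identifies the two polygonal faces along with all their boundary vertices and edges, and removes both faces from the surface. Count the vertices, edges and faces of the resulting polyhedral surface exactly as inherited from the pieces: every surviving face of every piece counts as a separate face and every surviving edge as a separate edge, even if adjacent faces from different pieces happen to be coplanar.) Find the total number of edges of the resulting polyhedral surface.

A nonagonal bipyramid: V=11, E=27, F=18.
Attach a regular icosahedron (V=12, E=30, F=20) along a 3-gon: merge 3 vertices and 3 edges, delete both glued faces → V=20, E=54, F=36.
Attach a heptagonal antiprism (V=14, E=28, F=16) along a 3-gon: merge 3 vertices and 3 edges, delete both glued faces → V=31, E=79, F=50.
Attach a pentagonal antiprism (V=10, E=20, F=12) along a 3-gon: merge 3 vertices and 3 edges, delete both glued faces → V=38, E=96, F=60.
Check: V − E + F = 38 − 96 + 60 = 2.

96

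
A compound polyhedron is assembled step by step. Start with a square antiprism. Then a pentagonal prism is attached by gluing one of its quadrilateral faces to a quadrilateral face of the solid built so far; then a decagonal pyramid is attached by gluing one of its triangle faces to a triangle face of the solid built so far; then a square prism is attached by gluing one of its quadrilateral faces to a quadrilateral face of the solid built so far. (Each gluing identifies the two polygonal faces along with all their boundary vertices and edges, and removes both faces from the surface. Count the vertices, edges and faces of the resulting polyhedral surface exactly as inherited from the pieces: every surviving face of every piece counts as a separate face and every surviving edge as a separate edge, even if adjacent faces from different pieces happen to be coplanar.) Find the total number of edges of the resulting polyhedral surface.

52

A square antiprism: V=8, E=16, F=10.
Attach a pentagonal prism (V=10, E=15, F=7) along a 4-gon: merge 4 vertices and 4 edges, delete both glued faces → V=14, E=27, F=15.
Attach a decagonal pyramid (V=11, E=20, F=11) along a 3-gon: merge 3 vertices and 3 edges, delete both glued faces → V=22, E=44, F=24.
Attach a square prism (V=8, E=12, F=6) along a 4-gon: merge 4 vertices and 4 edges, delete both glued faces → V=26, E=52, F=28.
Check: V − E + F = 26 − 52 + 28 = 2.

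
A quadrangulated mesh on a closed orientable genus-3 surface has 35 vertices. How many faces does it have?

39

χ = 2 − 2·3 = -4, and every face is a square so 4F = 2E.
V − E + F = -4 with E = 4F/2 gives 35 − (4/2 − 1)·F = -4, so F = 39 and E = 78.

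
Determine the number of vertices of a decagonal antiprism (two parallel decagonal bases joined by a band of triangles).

20

An antiprism on an n-gon has two n-gon caps and 2n triangles: V = 2·10 = 20, E = 4·10 = 40, F = 2·10 + 2 = 22.
Check: V − E + F = 20 − 40 + 22 = 2.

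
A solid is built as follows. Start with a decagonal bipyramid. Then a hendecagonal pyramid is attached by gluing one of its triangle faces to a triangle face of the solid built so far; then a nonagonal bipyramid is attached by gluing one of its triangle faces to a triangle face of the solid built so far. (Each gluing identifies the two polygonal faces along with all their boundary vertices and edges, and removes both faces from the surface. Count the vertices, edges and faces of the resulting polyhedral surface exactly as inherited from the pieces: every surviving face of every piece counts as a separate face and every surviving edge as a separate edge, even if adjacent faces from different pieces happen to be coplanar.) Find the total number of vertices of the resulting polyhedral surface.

29

A decagonal bipyramid: V=12, E=30, F=20.
Attach a hendecagonal pyramid (V=12, E=22, F=12) along a 3-gon: merge 3 vertices and 3 edges, delete both glued faces → V=21, E=49, F=30.
Attach a nonagonal bipyramid (V=11, E=27, F=18) along a 3-gon: merge 3 vertices and 3 edges, delete both glued faces → V=29, E=73, F=46.
Check: V − E + F = 29 − 73 + 46 = 2.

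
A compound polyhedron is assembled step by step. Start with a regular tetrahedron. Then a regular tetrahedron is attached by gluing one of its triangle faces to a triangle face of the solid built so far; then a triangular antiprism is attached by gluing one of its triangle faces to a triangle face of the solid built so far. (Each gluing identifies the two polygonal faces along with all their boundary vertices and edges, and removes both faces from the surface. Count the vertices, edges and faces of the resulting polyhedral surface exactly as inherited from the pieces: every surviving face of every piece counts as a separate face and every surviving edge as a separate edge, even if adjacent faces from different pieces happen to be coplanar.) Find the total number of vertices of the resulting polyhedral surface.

8

A regular tetrahedron: V=4, E=6, F=4.
Attach a regular tetrahedron (V=4, E=6, F=4) along a 3-gon: merge 3 vertices and 3 edges, delete both glued faces → V=5, E=9, F=6.
Attach a triangular antiprism (V=6, E=12, F=8) along a 3-gon: merge 3 vertices and 3 edges, delete both glued faces → V=8, E=18, F=12.
Check: V − E + F = 8 − 18 + 12 = 2.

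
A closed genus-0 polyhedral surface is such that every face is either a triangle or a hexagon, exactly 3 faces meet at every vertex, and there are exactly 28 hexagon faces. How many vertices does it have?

60

Let x be the number of triangles; then F = 28 + x.
Edge–face incidences: 2E = 6·28 + 3·x = 168 + 3x.
Every vertex has degree 3, so 3V = 2E.
Euler: V − E + F = 2 ⇒ (2E)/3 − E + (28 + x) = 2.
Multiply by 6: 2·(2E) − 3·(2E) + 6·(28 + x) = 12, i.e. 168 + 6x − (168 + 3x) = 12.
Collecting terms: 3x = 12, so x = 4.
Then 2E = 168 + 3·4 = 180, so E = 90, V = 2E/3 = 60, F = 28 + 4 = 32.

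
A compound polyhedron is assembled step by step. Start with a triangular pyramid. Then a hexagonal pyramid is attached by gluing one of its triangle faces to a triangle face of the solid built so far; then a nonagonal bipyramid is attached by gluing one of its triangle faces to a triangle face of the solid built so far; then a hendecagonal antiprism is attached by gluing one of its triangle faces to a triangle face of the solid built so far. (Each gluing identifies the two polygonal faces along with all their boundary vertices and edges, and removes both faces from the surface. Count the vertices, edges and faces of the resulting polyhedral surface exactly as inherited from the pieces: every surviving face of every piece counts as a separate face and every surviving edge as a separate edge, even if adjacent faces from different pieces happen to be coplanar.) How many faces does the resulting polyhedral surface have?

A triangular pyramid: V=4, E=6, F=4.
Attach a hexagonal pyramid (V=7, E=12, F=7) along a 3-gon: merge 3 vertices and 3 edges, delete both glued faces → V=8, E=15, F=9.
Attach a nonagonal bipyramid (V=11, E=27, F=18) along a 3-gon: merge 3 vertices and 3 edges, delete both glued faces → V=16, E=39, F=25.
Attach a hendecagonal antiprism (V=22, E=44, F=24) along a 3-gon: merge 3 vertices and 3 edges, delete both glued faces → V=35, E=80, F=47.
Check: V − E + F = 35 − 80 + 47 = 2.

47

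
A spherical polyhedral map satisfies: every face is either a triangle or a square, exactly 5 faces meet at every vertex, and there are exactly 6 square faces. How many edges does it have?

60

Let x be the number of triangles; then F = 6 + x.
Edge–face incidences: 2E = 4·6 + 3·x = 24 + 3x.
Every vertex has degree 5, so 5V = 2E.
Euler: V − E + F = 2 ⇒ (2E)/5 − E + (6 + x) = 2.
Multiply by 10: 2·(2E) − 5·(2E) + 10·(6 + x) = 20, i.e. 60 + 10x − 3·(24 + 3x) = 20.
Collecting terms: x − 12 = 20, so x = 32.
Then 2E = 24 + 3·32 = 120, so E = 60, V = 2E/5 = 24, F = 6 + 32 = 38.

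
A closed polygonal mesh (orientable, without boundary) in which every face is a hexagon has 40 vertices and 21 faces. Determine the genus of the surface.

Every face is a hexagon, so 2E = 6·21 = 126, giving E = 63.
χ = V − E + F = 40 − 63 + 21 = -2.
For a closed orientable surface χ = 2 − 2g, so g = (2 − (-2))/2 = 2.

2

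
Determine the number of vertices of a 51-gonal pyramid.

52

A pyramid on an n-gon base has one n-gon and n triangles: V = 51 + 1 = 52, E = 2·51 = 102, F = 51 + 1 = 52.
Check: V − E + F = 52 − 102 + 52 = 2.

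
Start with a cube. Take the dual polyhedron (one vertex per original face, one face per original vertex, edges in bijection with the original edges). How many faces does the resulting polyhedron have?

The base solid has V = 8, E = 12, F = 6.
The dual swaps V and F and preserves E: V′ = F = 6, E′ = E = 12, F′ = V = 8.

8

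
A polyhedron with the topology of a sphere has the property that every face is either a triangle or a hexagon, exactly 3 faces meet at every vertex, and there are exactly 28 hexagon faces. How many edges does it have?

Let x be the number of triangles; then F = 28 + x.
Edge–face incidences: 2E = 6·28 + 3·x = 168 + 3x.
Every vertex has degree 3, so 3V = 2E.
Euler: V − E + F = 2 ⇒ (2E)/3 − E + (28 + x) = 2.
Multiply by 6: 2·(2E) − 3·(2E) + 6·(28 + x) = 12, i.e. 168 + 6x − (168 + 3x) = 12.
Collecting terms: 3x = 12, so x = 4.
Then 2E = 168 + 3·4 = 180, so E = 90, V = 2E/3 = 60, F = 28 + 4 = 32.

90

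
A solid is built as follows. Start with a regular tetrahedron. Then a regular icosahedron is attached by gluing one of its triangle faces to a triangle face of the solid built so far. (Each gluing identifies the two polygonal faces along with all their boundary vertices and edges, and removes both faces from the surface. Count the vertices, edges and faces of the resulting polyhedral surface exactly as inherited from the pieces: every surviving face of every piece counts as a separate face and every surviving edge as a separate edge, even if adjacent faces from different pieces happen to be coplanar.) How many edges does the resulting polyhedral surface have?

A regular tetrahedron: V=4, E=6, F=4.
Attach a regular icosahedron (V=12, E=30, F=20) along a 3-gon: merge 3 vertices and 3 edges, delete both glued faces → V=13, E=33, F=22.
Check: V − E + F = 13 − 33 + 22 = 2.

33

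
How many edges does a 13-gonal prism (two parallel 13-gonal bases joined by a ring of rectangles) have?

39

A prism on an n-gon has two n-gon bases and n rectangular sides: V = 2·13 = 26, E = 3·13 = 39, F = 13 + 2 = 15.
Check: V − E + F = 26 − 39 + 15 = 2.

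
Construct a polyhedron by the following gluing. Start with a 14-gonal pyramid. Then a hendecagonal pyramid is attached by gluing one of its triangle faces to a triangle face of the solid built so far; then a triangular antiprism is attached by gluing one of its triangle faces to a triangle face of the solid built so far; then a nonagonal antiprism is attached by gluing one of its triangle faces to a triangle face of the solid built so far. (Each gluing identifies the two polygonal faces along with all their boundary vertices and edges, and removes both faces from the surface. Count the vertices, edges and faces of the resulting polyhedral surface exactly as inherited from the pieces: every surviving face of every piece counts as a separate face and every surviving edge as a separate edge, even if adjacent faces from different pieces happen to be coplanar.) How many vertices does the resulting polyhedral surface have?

42

A 14-gonal pyramid: V=15, E=28, F=15.
Attach a hendecagonal pyramid (V=12, E=22, F=12) along a 3-gon: merge 3 vertices and 3 edges, delete both glued faces → V=24, E=47, F=25.
Attach a triangular antiprism (V=6, E=12, F=8) along a 3-gon: merge 3 vertices and 3 edges, delete both glued faces → V=27, E=56, F=31.
Attach a nonagonal antiprism (V=18, E=36, F=20) along a 3-gon: merge 3 vertices and 3 edges, delete both glued faces → V=42, E=89, F=49.
Check: V − E + F = 42 − 89 + 49 = 2.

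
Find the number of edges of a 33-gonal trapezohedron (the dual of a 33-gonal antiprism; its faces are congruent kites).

The n-trapezohedron (dual of the n-antiprism) has V = 2·33 + 2 = 68, E = 4·33 = 132, F = 2·33 = 66.

132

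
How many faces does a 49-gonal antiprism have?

100

An antiprism on an n-gon has two n-gon caps and 2n triangles: V = 2·49 = 98, E = 4·49 = 196, F = 2·49 + 2 = 100.
Check: V − E + F = 98 − 196 + 100 = 2.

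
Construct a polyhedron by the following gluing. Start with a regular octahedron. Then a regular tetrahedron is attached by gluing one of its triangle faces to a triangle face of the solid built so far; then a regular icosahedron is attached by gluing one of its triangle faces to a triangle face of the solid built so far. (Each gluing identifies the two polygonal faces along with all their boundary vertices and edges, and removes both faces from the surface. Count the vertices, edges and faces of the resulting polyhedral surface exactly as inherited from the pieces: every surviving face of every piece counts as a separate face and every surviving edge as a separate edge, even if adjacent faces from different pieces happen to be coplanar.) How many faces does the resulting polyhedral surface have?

28

A regular octahedron: V=6, E=12, F=8.
Attach a regular tetrahedron (V=4, E=6, F=4) along a 3-gon: merge 3 vertices and 3 edges, delete both glued faces → V=7, E=15, F=10.
Attach a regular icosahedron (V=12, E=30, F=20) along a 3-gon: merge 3 vertices and 3 edges, delete both glued faces → V=16, E=42, F=28.
Check: V − E + F = 16 − 42 + 28 = 2.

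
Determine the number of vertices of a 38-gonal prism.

76

A prism on an n-gon has two n-gon bases and n rectangular sides: V = 2·38 = 76, E = 3·38 = 114, F = 38 + 2 = 40.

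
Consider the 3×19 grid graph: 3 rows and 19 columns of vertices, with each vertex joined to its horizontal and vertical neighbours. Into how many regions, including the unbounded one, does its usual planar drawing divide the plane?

The grid has V = 3·19 = 57 vertices and E = 3·18 + 19·2 = 92 edges.
F = 2 − V + E = 2 − 57 + 92 = 37.

37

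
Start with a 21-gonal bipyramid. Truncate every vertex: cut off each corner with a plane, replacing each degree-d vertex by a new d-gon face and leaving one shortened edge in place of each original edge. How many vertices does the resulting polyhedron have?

The base solid has V = 23, E = 63, F = 42.
Truncation replaces each original edge-end by a new vertex, so V′ = 2E = 126.
Each original edge survives, and each old vertex of degree d contributes d new edges; summing degrees gives Σd = 2E, so E′ = E + 2E = 3E = 189.
Each original face survives and each original vertex becomes one new face: F′ = F + V = 65.

126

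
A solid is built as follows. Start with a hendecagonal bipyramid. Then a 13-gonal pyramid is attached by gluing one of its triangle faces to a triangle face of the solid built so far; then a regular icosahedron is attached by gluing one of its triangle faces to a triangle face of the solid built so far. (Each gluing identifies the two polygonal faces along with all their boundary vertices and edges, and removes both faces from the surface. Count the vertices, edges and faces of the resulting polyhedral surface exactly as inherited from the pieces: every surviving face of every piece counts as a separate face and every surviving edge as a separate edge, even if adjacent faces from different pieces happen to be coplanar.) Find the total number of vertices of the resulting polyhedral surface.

33

A hendecagonal bipyramid: V=13, E=33, F=22.
Attach a 13-gonal pyramid (V=14, E=26, F=14) along a 3-gon: merge 3 vertices and 3 edges, delete both glued faces → V=24, E=56, F=34.
Attach a regular icosahedron (V=12, E=30, F=20) along a 3-gon: merge 3 vertices and 3 edges, delete both glued faces → V=33, E=83, F=52.
Check: V − E + F = 33 − 83 + 52 = 2.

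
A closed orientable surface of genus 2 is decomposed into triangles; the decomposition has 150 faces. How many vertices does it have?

χ = 2 − 2·2 = -2, and every face is a triangle so 3F = 2E.
E = 3·150/2 = 225. Then V = -2 + E − F = -2 + 225 − 150 = 73.

73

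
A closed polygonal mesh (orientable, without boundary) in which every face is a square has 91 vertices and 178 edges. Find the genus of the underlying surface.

Every face is a square and each edge borders two faces, so 4F = 2·178, giving F = 89.
χ = V − E + F = 91 − 178 + 89 = 2.
For a closed orientable surface χ = 2 − 2g, so g = (2 − (2))/2 = 0.

0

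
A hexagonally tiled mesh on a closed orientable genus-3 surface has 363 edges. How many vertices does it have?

χ = 2 − 2·3 = -4, and every face is a hexagon so 6F = 2E.
F = 2E/6 = 121. Then V = -4 + E − F = -4 + 363 − 121 = 238.

238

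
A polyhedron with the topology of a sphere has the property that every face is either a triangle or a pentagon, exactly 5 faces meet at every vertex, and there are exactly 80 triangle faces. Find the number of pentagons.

Let x be the number of pentagons; then F = 80 + x.
Edge–face incidences: 2E = 3·80 + 5·x = 240 + 5x.
Every vertex has degree 5, so 5V = 2E.
Euler: V − E + F = 2 ⇒ (2E)/5 − E + (80 + x) = 2.
Multiply by 10: 2·(2E) − 5·(2E) + 10·(80 + x) = 20, i.e. 800 + 10x − 3·(240 + 5x) = 20.
Collecting terms: −5x + 80 = 20, so −5x = −60, so x = 12.
Then 2E = 240 + 5·12 = 300, so E = 150, V = 2E/5 = 60, F = 80 + 12 = 92.

12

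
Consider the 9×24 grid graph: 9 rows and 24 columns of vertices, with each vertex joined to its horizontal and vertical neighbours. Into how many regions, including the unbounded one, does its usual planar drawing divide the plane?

The grid has V = 9·24 = 216 vertices and E = 9·23 + 24·8 = 399 edges.
F = 2 − V + E = 2 − 216 + 399 = 185.

185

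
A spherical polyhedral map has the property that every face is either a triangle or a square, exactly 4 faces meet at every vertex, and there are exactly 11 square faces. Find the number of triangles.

Let x be the number of triangles; then F = 11 + x.
Edge–face incidences: 2E = 4·11 + 3·x = 44 + 3x.
Every vertex has degree 4, so 4V = 2E.
Euler: V − E + F = 2 ⇒ (2E)/4 − E + (11 + x) = 2.
Multiply by 8: 2·(2E) − 4·(2E) + 8·(11 + x) = 16, i.e. 88 + 8x − 2·(44 + 3x) = 16.
Collecting terms: 2x = 16, so x = 8.
Then 2E = 44 + 3·8 = 68, so E = 34, V = 2E/4 = 17, F = 11 + 8 = 19.

8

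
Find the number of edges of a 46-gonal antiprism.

184

An antiprism on an n-gon has two n-gon caps and 2n triangles: V = 2·46 = 92, E = 4·46 = 184, F = 2·46 + 2 = 94.
Check: V − E + F = 92 − 184 + 94 = 2.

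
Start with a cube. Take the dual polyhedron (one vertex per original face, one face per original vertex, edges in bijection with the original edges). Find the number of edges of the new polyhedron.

12

The base solid has V = 8, E = 12, F = 6.
The dual swaps V and F and preserves E: V′ = F = 6, E′ = E = 12, F′ = V = 8.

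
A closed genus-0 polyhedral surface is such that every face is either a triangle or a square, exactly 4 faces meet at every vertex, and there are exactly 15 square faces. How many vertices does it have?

Let x be the number of triangles; then F = 15 + x.
Edge–face incidences: 2E = 4·15 + 3·x = 60 + 3x.
Every vertex has degree 4, so 4V = 2E.
Euler: V − E + F = 2 ⇒ (2E)/4 − E + (15 + x) = 2.
Multiply by 8: 2·(2E) − 4·(2E) + 8·(15 + x) = 16, i.e. 120 + 8x − 2·(60 + 3x) = 16.
Collecting terms: 2x = 16, so x = 8.
Then 2E = 60 + 3·8 = 84, so E = 42, V = 2E/4 = 21, F = 15 + 8 = 23.

21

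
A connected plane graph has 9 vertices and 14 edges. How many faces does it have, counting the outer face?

Euler's formula for a connected plane graph: V − E + F = 2, so F = 2 − 9 + 14 = 7.

7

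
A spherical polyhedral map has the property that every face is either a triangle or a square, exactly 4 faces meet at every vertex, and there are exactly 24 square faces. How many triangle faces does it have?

8

Let x be the number of triangles; then F = 24 + x.
Edge–face incidences: 2E = 4·24 + 3·x = 96 + 3x.
Every vertex has degree 4, so 4V = 2E.
Euler: V − E + F = 2 ⇒ (2E)/4 − E + (24 + x) = 2.
Multiply by 8: 2·(2E) − 4·(2E) + 8·(24 + x) = 16, i.e. 192 + 8x − 2·(96 + 3x) = 16.
Collecting terms: 2x = 16, so x = 8.
Then 2E = 96 + 3·8 = 120, so E = 60, V = 2E/4 = 30, F = 24 + 8 = 32.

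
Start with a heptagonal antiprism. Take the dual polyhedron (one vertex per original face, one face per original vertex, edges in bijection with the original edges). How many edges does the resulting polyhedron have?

28

The base solid has V = 14, E = 28, F = 16.
The dual swaps V and F and preserves E: V′ = F = 16, E′ = E = 28, F′ = V = 14.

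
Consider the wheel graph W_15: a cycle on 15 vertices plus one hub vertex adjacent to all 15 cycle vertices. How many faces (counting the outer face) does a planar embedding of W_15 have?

16

W_15 has V = 15 + 1 = 16 vertices and E = 2·15 = 30 edges.
By Euler's formula F = 2 − V + E = 2 − 16 + 30 = 16.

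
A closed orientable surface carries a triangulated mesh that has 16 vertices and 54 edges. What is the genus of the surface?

2

Every face is a triangle and each edge borders two faces, so 3F = 2·54, giving F = 36.
χ = V − E + F = 16 − 54 + 36 = -2.
For a closed orientable surface χ = 2 − 2g, so g = (2 − (-2))/2 = 2.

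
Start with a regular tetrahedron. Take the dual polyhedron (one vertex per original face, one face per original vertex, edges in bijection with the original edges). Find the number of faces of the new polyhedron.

The base solid has V = 4, E = 6, F = 4.
The dual swaps V and F and preserves E: V′ = F = 4, E′ = E = 6, F′ = V = 4.

4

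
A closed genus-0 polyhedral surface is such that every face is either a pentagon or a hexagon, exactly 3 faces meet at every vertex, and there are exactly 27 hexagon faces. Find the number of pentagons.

Let x be the number of pentagons; then F = 27 + x.
Edge–face incidences: 2E = 6·27 + 5·x = 162 + 5x.
Every vertex has degree 3, so 3V = 2E.
Euler: V − E + F = 2 ⇒ (2E)/3 − E + (27 + x) = 2.
Multiply by 6: 2·(2E) − 3·(2E) + 6·(27 + x) = 12, i.e. 162 + 6x − (162 + 5x) = 12.
Collecting terms: x = 12.
Then 2E = 162 + 5·12 = 222, so E = 111, V = 2E/3 = 74, F = 27 + 12 = 39.

12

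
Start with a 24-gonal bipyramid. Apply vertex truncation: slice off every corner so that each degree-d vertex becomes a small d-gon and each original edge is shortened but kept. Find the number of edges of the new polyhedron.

216

The base solid has V = 26, E = 72, F = 48.
Truncation replaces each original edge-end by a new vertex, so V′ = 2E = 144.
Each original edge survives, and each old vertex of degree d contributes d new edges; summing degrees gives Σd = 2E, so E′ = E + 2E = 3E = 216.
Each original face survives and each original vertex becomes one new face: F′ = F + V = 74.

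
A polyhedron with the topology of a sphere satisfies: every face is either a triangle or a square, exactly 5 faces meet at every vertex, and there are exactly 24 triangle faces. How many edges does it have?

40

Let x be the number of squares; then F = 24 + x.
Edge–face incidences: 2E = 3·24 + 4·x = 72 + 4x.
Every vertex has degree 5, so 5V = 2E.
Euler: V − E + F = 2 ⇒ (2E)/5 − E + (24 + x) = 2.
Multiply by 10: 2·(2E) − 5·(2E) + 10·(24 + x) = 20, i.e. 240 + 10x − 3·(72 + 4x) = 20.
Collecting terms: −2x + 24 = 20, so −2x = −4, so x = 2.
Then 2E = 72 + 4·2 = 80, so E = 40, V = 2E/5 = 16, F = 24 + 2 = 26.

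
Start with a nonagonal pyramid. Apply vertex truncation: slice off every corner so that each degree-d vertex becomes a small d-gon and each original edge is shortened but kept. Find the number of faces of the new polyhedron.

The base solid has V = 10, E = 18, F = 10.
Truncation replaces each original edge-end by a new vertex, so V′ = 2E = 36.
Each original edge survives, and each old vertex of degree d contributes d new edges; summing degrees gives Σd = 2E, so E′ = E + 2E = 3E = 54.
Each original face survives and each original vertex becomes one new face: F′ = F + V = 20.

20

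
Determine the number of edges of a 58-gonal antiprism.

232

An antiprism on an n-gon has two n-gon caps and 2n triangles: V = 2·58 = 116, E = 4·58 = 232, F = 2·58 + 2 = 118.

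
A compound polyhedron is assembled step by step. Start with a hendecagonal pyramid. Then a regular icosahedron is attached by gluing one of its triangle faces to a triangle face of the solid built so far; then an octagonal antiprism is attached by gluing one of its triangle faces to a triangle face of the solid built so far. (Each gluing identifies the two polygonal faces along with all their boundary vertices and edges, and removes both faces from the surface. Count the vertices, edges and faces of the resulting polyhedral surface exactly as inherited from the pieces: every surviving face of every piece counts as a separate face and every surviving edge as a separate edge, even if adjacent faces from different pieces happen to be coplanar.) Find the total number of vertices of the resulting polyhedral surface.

A hendecagonal pyramid: V=12, E=22, F=12.
Attach a regular icosahedron (V=12, E=30, F=20) along a 3-gon: merge 3 vertices and 3 edges, delete both glued faces → V=21, E=49, F=30.
Attach an octagonal antiprism (V=16, E=32, F=18) along a 3-gon: merge 3 vertices and 3 edges, delete both glued faces → V=34, E=78, F=46.
Check: V − E + F = 34 − 78 + 46 = 2.

34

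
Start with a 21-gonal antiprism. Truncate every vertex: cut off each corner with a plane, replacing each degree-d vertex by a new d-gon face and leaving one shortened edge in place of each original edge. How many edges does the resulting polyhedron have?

The base solid has V = 42, E = 84, F = 44.
Truncation replaces each original edge-end by a new vertex, so V′ = 2E = 168.
Each original edge survives, and each old vertex of degree d contributes d new edges; summing degrees gives Σd = 2E, so E′ = E + 2E = 3E = 252.
Each original face survives and each original vertex becomes one new face: F′ = F + V = 86.

252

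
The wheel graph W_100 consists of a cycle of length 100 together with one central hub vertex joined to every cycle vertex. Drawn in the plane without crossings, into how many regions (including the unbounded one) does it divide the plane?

W_100 has V = 100 + 1 = 101 vertices and E = 2·100 = 200 edges.
By Euler's formula F = 2 − V + E = 2 − 101 + 200 = 101.

101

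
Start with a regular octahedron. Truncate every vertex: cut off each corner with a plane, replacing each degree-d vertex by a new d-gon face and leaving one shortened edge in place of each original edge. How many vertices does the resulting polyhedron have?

24

The base solid has V = 6, E = 12, F = 8.
Truncation replaces each original edge-end by a new vertex, so V′ = 2E = 24.
Each original edge survives, and each old vertex of degree d contributes d new edges; summing degrees gives Σd = 2E, so E′ = E + 2E = 3E = 36.
Each original face survives and each original vertex becomes one new face: F′ = F + V = 14.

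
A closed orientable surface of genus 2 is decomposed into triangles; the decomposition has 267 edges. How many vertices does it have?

χ = 2 − 2·2 = -2, and every face is a triangle so 3F = 2E.
F = 2E/3 = 178. Then V = -2 + E − F = -2 + 267 − 178 = 87.

87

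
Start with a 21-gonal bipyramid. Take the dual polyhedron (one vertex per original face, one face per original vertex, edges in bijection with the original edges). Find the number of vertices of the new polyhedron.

42

The base solid has V = 23, E = 63, F = 42.
The dual swaps V and F and preserves E: V′ = F = 42, E′ = E = 63, F′ = V = 23.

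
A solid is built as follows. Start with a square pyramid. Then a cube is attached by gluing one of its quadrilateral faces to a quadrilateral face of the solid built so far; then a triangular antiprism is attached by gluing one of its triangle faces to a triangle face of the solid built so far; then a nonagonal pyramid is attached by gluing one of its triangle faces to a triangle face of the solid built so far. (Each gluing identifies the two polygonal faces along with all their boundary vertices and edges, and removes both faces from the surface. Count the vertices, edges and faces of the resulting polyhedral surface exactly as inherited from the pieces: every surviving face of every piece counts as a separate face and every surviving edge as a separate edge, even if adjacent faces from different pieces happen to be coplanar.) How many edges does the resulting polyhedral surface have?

40

A square pyramid: V=5, E=8, F=5.
Attach a cube (V=8, E=12, F=6) along a 4-gon: merge 4 vertices and 4 edges, delete both glued faces → V=9, E=16, F=9.
Attach a triangular antiprism (V=6, E=12, F=8) along a 3-gon: merge 3 vertices and 3 edges, delete both glued faces → V=12, E=25, F=15.
Attach a nonagonal pyramid (V=10, E=18, F=10) along a 3-gon: merge 3 vertices and 3 edges, delete both glued faces → V=19, E=40, F=23.
Check: V − E + F = 19 − 40 + 23 = 2.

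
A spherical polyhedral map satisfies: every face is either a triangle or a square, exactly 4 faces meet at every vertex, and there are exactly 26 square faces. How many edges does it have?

64

Let x be the number of triangles; then F = 26 + x.
Edge–face incidences: 2E = 4·26 + 3·x = 104 + 3x.
Every vertex has degree 4, so 4V = 2E.
Euler: V − E + F = 2 ⇒ (2E)/4 − E + (26 + x) = 2.
Multiply by 8: 2·(2E) − 4·(2E) + 8·(26 + x) = 16, i.e. 208 + 8x − 2·(104 + 3x) = 16.
Collecting terms: 2x = 16, so x = 8.
Then 2E = 104 + 3·8 = 128, so E = 64, V = 2E/4 = 32, F = 26 + 8 = 34.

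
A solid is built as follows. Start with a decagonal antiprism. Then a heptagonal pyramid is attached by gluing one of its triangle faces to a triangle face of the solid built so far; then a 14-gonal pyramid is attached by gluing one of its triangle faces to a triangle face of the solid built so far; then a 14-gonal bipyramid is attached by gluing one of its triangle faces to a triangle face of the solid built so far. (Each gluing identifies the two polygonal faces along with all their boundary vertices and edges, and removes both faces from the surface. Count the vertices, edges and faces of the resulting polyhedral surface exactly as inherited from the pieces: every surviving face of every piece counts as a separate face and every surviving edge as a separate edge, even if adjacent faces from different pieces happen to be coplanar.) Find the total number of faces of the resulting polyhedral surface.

A decagonal antiprism: V=20, E=40, F=22.
Attach a heptagonal pyramid (V=8, E=14, F=8) along a 3-gon: merge 3 vertices and 3 edges, delete both glued faces → V=25, E=51, F=28.
Attach a 14-gonal pyramid (V=15, E=28, F=15) along a 3-gon: merge 3 vertices and 3 edges, delete both glued faces → V=37, E=76, F=41.
Attach a 14-gonal bipyramid (V=16, E=42, F=28) along a 3-gon: merge 3 vertices and 3 edges, delete both glued faces → V=50, E=115, F=67.
Check: V − E + F = 50 − 115 + 67 = 2.

67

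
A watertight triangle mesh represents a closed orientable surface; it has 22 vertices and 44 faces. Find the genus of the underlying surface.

Every face is a triangle, so 2E = 3·44 = 132, giving E = 66.
χ = V − E + F = 22 − 66 + 44 = 0.
For a closed orientable surface χ = 2 − 2g, so g = (2 − (0))/2 = 1.

1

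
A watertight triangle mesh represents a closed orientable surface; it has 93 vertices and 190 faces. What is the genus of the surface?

2

Every face is a triangle, so 2E = 3·190 = 570, giving E = 285.
χ = V − E + F = 93 − 285 + 190 = -2.
For a closed orientable surface χ = 2 − 2g, so g = (2 − (-2))/2 = 2.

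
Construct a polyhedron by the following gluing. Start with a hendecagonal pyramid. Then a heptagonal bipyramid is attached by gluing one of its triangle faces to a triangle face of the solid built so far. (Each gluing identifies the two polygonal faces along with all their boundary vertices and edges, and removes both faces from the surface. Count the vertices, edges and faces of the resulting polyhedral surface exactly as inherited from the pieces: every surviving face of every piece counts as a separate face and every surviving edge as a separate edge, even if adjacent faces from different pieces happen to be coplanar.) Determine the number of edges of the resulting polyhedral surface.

40

A hendecagonal pyramid: V=12, E=22, F=12.
Attach a heptagonal bipyramid (V=9, E=21, F=14) along a 3-gon: merge 3 vertices and 3 edges, delete both glued faces → V=18, E=40, F=24.
Check: V − E + F = 18 − 40 + 24 = 2.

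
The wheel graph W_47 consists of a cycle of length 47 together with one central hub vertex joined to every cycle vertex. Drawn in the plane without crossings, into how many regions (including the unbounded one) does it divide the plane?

W_47 has V = 47 + 1 = 48 vertices and E = 2·47 = 94 edges.
By Euler's formula F = 2 − V + E = 2 − 48 + 94 = 48.

48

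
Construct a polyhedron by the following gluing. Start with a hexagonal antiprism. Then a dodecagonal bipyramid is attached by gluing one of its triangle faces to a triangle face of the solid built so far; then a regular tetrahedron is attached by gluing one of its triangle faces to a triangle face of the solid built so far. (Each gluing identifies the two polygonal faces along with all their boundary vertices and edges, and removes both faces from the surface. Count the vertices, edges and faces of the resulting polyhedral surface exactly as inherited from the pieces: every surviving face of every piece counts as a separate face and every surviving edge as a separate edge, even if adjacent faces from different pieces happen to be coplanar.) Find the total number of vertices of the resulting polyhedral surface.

24

A hexagonal antiprism: V=12, E=24, F=14.
Attach a dodecagonal bipyramid (V=14, E=36, F=24) along a 3-gon: merge 3 vertices and 3 edges, delete both glued faces → V=23, E=57, F=36.
Attach a regular tetrahedron (V=4, E=6, F=4) along a 3-gon: merge 3 vertices and 3 edges, delete both glued faces → V=24, E=60, F=38.
Check: V − E + F = 24 − 60 + 38 = 2.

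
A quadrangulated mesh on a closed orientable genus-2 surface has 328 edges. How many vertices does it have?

162

χ = 2 − 2·2 = -2, and every face is a square so 4F = 2E.
F = 2E/4 = 164. Then V = -2 + E − F = -2 + 328 − 164 = 162.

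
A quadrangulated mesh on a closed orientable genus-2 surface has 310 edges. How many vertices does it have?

χ = 2 − 2·2 = -2, and every face is a square so 4F = 2E.
F = 2E/4 = 155. Then V = -2 + E − F = -2 + 310 − 155 = 153.

153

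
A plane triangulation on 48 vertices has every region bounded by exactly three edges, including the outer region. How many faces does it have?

92

In a plane triangulation 3F = 2E and V − E + F = 2, so F = 2V − 4 = 2·48 − 4 = 92.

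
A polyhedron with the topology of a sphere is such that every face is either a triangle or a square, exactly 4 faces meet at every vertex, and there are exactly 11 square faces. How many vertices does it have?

17

Let x be the number of triangles; then F = 11 + x.
Edge–face incidences: 2E = 4·11 + 3·x = 44 + 3x.
Every vertex has degree 4, so 4V = 2E.
Euler: V − E + F = 2 ⇒ (2E)/4 − E + (11 + x) = 2.
Multiply by 8: 2·(2E) − 4·(2E) + 8·(11 + x) = 16, i.e. 88 + 8x − 2·(44 + 3x) = 16.
Collecting terms: 2x = 16, so x = 8.
Then 2E = 44 + 3·8 = 68, so E = 34, V = 2E/4 = 17, F = 11 + 8 = 19.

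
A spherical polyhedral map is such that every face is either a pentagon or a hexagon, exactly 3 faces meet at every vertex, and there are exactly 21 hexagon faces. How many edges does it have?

Let x be the number of pentagons; then F = 21 + x.
Edge–face incidences: 2E = 6·21 + 5·x = 126 + 5x.
Every vertex has degree 3, so 3V = 2E.
Euler: V − E + F = 2 ⇒ (2E)/3 − E + (21 + x) = 2.
Multiply by 6: 2·(2E) − 3·(2E) + 6·(21 + x) = 12, i.e. 126 + 6x − (126 + 5x) = 12.
Collecting terms: x = 12.
Then 2E = 126 + 5·12 = 186, so E = 93, V = 2E/3 = 62, F = 21 + 12 = 33.

93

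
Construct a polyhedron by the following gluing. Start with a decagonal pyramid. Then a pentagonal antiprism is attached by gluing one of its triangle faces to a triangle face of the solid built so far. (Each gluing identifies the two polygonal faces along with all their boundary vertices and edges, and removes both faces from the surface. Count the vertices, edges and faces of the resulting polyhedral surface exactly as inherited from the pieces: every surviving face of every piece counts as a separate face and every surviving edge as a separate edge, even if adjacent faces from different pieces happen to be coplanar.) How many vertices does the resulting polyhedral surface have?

A decagonal pyramid: V=11, E=20, F=11.
Attach a pentagonal antiprism (V=10, E=20, F=12) along a 3-gon: merge 3 vertices and 3 edges, delete both glued faces → V=18, E=37, F=21.
Check: V − E + F = 18 − 37 + 21 = 2.

18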